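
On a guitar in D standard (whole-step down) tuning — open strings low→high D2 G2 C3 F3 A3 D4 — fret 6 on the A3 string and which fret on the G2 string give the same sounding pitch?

Fret 6 on A3 is MIDI 57 + 6 = 63 (D#4). On the G2 string (open MIDI 43), that pitch is 63 − 43 = fret 20.

20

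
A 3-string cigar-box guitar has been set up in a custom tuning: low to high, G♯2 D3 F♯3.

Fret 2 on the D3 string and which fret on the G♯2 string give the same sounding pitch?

D3 at fret 2 is D3 + 2 semitones = E3.
The open G♯2 string is 6 semitones below the open D3, so the same pitch on the G♯2 string lies at fret 2 + 6 = 8.

8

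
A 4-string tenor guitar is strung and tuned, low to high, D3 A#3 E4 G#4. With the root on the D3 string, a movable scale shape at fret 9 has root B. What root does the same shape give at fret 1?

Moving from fret 9 to fret 1 shifts the root by -8 semitones.
B down 8 semitones is D#.

D#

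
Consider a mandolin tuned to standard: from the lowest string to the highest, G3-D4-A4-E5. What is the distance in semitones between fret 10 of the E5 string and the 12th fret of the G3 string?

E5 at fret 10 → D6 (MIDI 86); G3 at fret 12 → G4 (MIDI 67).
86 − 67 = 19, so the two pitches are 19 semitones apart, with D6 the higher.

19 semitones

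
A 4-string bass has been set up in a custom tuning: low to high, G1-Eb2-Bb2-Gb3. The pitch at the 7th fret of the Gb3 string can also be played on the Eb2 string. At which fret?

Gb3 at fret 7 is Gb3 + 7 semitones = Db4.
The open Eb2 string is 15 semitones below the open Gb3, so the same pitch on the Eb2 string lies at fret 7 + 15 = 22.

22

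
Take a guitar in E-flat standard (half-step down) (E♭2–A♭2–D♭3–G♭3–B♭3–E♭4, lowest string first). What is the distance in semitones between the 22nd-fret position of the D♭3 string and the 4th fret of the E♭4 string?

D♭3 at fret 22 → B4 (MIDI 71); E♭4 at fret 4 → G4 (MIDI 67).
71 − 67 = 4, so the two pitches are 4 semitones apart, with B4 the higher.

4 semitones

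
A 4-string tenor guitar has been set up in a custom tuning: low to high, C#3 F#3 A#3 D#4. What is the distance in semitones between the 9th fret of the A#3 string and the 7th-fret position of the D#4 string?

A#3 at fret 9 → G4 (MIDI 67); D#4 at fret 7 → A#4 (MIDI 70).
67 − 70 = -3, so the two pitches are 3 semitones apart, with A#4 the higher.

3 semitones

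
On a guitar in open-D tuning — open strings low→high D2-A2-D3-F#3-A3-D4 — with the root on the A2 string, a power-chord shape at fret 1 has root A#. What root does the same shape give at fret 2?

Moving from fret 1 to fret 2 shifts the root by 1 semitone.
A# up 1 semitone is B.

B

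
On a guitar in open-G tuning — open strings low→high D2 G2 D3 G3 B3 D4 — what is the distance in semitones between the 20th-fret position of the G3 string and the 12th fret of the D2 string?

25 semitones

G3 at fret 20 → D#5 (MIDI 75); D2 at fret 12 → D3 (MIDI 50).
75 − 50 = 25, so the two pitches are 25 semitones apart, with D#5 the higher.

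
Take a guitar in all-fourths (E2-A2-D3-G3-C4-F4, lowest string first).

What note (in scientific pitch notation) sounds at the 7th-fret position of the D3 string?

Each fret is one semitone, so D3 + 7 = A3.

A3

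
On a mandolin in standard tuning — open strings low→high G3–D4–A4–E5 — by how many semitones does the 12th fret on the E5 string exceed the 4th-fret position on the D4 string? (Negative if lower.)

22 semitones

E5 at fret 12 → E6 (MIDI 88); D4 at fret 4 → F#4 (MIDI 66).
88 − 66 = 22, so the two pitches are 22 semitones apart.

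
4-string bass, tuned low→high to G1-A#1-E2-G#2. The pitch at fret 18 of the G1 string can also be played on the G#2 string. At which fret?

G1 at fret 18 is G1 + 18 semitones = C#3.
The open G#2 string is 13 semitones above the open G1, so the same pitch on the G#2 string lies at fret 18 − 13 = 5.

5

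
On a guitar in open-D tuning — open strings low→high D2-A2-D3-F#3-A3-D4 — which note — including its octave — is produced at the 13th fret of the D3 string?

The open D3 string plus 13 semitones: D–D#–E–F–…–C#–D–D#.
The walk passes from B into C once, so the octave number goes from 3 to 4.

D#4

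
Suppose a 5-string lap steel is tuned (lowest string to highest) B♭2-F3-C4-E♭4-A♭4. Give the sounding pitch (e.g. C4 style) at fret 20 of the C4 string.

Each fret is one semitone, so C4 + 20 = A♭5.

A♭5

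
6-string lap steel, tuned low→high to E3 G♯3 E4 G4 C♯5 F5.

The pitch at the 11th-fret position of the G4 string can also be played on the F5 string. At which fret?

1

Fret 11 on G4 is MIDI 67 + 11 = 78 (F♯5). On the F5 string (open MIDI 77), that pitch is 78 − 77 = fret 1.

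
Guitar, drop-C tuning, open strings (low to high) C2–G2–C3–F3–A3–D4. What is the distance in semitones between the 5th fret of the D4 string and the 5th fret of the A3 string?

D4 at fret 5 → G4 (MIDI 67); A3 at fret 5 → D4 (MIDI 62).
67 − 62 = 5, so the two pitches are 5 semitones apart, with G4 the higher.

5 semitones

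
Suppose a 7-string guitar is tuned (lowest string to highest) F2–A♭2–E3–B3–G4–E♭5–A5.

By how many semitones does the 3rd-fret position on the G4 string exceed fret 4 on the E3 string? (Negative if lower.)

14 semitones

G4 at fret 3 → B♭4 (MIDI 70); E3 at fret 4 → A♭3 (MIDI 56).
70 − 56 = 14, so the two pitches are 14 semitones apart.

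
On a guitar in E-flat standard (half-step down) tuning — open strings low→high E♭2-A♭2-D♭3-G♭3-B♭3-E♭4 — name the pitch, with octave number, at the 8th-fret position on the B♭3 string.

The open B♭3 string plus 8 semitones: Bb–B–C–Db–D–Eb–E–F–Gb.
The walk passes from B into C once, so the octave number goes from 3 to 4.

G♭4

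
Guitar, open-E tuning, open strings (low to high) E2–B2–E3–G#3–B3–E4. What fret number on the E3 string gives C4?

8

C4 is 8 semitones above the open E3 (E–F–F#–G–G#–A–A#–B–C), so it sits at fret 8.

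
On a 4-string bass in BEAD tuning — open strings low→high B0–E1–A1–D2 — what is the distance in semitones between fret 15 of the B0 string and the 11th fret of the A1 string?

B0 at fret 15 → D2 (MIDI 38); A1 at fret 11 → G♯2 (MIDI 44).
38 − 44 = -6, so the two pitches are 6 semitones apart, with G♯2 the higher.

6 semitones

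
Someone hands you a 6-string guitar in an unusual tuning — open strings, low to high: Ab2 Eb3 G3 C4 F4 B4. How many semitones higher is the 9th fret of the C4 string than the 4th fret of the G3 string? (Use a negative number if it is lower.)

C4 at fret 9 → A4 (MIDI 69); G3 at fret 4 → B3 (MIDI 59).
69 − 59 = 10, so the two pitches are 10 semitones apart.

10 semitones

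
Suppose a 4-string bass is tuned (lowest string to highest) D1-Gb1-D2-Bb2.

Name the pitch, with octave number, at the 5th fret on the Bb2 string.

Eb3

The open Bb2 string plus 5 semitones: Bb–B–C–Db–D–Eb.
The walk passes from B into C once, so the octave number goes from 2 to 3.
(Equivalently spelled D#3.)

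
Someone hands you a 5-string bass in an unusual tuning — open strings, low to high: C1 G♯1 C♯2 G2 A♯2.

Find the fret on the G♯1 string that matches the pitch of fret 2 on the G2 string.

13

Fret 2 on G2 is MIDI 43 + 2 = 45 (A2). On the G♯1 string (open MIDI 32), that pitch is 45 − 32 = fret 13.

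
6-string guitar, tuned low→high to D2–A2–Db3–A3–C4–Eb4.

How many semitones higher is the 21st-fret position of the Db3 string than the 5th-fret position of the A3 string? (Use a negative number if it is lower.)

Db3 at fret 21 → Bb4 (MIDI 70); A3 at fret 5 → D4 (MIDI 62).
70 − 62 = 8, so the two pitches are 8 semitones apart.

8 semitones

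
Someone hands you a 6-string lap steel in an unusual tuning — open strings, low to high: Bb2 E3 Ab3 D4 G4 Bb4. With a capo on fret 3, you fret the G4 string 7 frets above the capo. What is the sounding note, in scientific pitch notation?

The capo raises the open G4 by 3 semitones to Bb4; fretting 7 more gives G4 + 3 + 7 = G4 + 10 semitones = F5.

F5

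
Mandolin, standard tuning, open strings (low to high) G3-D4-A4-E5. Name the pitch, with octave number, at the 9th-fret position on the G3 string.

The open G3 string plus 9 semitones: G–G#–A–A#–B–C–C#–D–D#–E.
The walk passes from B into C once, so the octave number goes from 3 to 4.

E4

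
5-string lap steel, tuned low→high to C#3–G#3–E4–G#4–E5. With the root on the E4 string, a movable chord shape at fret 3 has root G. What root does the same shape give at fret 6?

A#

Moving from fret 3 to fret 6 shifts the root by 3 semitones.
G up 3 semitones is A#.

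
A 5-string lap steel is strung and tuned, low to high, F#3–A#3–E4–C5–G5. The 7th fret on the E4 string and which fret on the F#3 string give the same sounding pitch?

E4 at fret 7 is E4 + 7 semitones = B4.
The open F#3 string is 10 semitones below the open E4, so the same pitch on the F#3 string lies at fret 7 + 10 = 17.

17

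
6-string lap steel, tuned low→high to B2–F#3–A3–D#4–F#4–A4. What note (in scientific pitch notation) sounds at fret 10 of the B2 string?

The open B2 string plus 10 semitones: B–C–C#–D–…–G–G#–A.
The walk passes from B into C once, so the octave number goes from 2 to 3.

A3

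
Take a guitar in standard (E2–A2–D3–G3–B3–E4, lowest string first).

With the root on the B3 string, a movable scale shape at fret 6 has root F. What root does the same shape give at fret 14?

C#

Moving from fret 6 to fret 14 shifts the root by 8 semitones.
F up 8 semitones is C#.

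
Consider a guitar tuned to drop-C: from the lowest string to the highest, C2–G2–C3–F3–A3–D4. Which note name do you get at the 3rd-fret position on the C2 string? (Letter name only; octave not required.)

D♯

Each fret is one semitone, so C2 + 3 = D♯.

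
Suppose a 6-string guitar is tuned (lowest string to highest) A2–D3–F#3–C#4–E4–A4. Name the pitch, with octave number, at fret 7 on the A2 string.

E3

The open A2 string plus 7 semitones: A–A#–B–C–C#–D–D#–E.
The walk passes from B into C once, so the octave number goes from 2 to 3.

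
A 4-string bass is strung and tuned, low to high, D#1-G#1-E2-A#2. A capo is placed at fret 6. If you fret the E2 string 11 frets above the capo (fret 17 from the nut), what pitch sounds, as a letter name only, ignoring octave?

The capo raises the open E2 by 6 semitones to A#2; fretting 11 more gives E2 + 6 + 11 = E2 + 17 semitones, landing on A.

A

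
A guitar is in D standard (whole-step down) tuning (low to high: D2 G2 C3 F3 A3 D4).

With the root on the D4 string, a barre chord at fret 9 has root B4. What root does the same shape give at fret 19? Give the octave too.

Moving from fret 9 to fret 19 shifts the root by 10 semitones.
B4 up 10 semitones is A5.

A5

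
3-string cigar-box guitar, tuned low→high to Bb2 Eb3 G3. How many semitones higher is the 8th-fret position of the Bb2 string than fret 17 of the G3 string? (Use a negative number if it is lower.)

Bb2 at fret 8 → Gb3 (MIDI 54); G3 at fret 17 → C5 (MIDI 72).
54 − 72 = -18, so the two pitches are 18 semitones apart.

-18 semitones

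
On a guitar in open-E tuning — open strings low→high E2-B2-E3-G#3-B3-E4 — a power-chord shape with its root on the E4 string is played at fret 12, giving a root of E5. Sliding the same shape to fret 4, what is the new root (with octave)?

Moving from fret 12 to fret 4 shifts the root by -8 semitones.
E5 down 8 semitones is G#4.

G#4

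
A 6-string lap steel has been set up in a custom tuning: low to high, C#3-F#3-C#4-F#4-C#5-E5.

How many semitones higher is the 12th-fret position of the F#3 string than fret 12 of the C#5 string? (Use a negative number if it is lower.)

F#3 at fret 12 → F#4 (MIDI 66); C#5 at fret 12 → C#6 (MIDI 85).
66 − 85 = -19, so the two pitches are 19 semitones apart.

-19 semitones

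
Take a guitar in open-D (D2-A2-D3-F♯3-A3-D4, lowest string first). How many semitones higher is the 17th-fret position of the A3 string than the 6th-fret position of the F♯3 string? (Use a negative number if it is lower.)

A3 at fret 17 → D5 (MIDI 74); F♯3 at fret 6 → C4 (MIDI 60).
74 − 60 = 14, so the two pitches are 14 semitones apart.

14 semitones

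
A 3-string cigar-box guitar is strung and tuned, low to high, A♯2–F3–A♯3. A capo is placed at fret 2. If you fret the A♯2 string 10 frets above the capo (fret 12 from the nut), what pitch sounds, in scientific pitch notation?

The capo raises the open A♯2 by 2 semitones to C3; fretting 10 more gives A♯2 + 2 + 10 = A♯2 + 12 semitones = A♯3.

A♯3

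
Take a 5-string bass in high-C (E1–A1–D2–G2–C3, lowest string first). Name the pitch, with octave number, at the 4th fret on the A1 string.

C#2

The open A1 string plus 4 semitones: A–A#–B–C–C#.
The walk passes from B into C once, so the octave number goes from 1 to 2.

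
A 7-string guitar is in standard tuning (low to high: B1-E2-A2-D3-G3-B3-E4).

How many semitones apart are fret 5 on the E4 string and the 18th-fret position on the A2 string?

E4 at fret 5 → A4 (MIDI 69); A2 at fret 18 → D♯4 (MIDI 63).
69 − 63 = 6, so the two pitches are 6 semitones apart, with A4 the higher.

6 semitones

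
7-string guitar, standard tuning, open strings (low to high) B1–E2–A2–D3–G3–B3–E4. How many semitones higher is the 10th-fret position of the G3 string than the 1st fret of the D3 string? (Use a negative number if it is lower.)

14 semitones

G3 at fret 10 → F4 (MIDI 65); D3 at fret 1 → D#3 (MIDI 51).
65 − 51 = 14, so the two pitches are 14 semitones apart.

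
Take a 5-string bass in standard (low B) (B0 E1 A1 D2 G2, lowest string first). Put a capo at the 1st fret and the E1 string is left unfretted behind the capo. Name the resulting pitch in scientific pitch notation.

F1

The capo raises the open E1 by 1 semitone to F1; fretting 0 more gives E1 + 1 + 0 = E1 + 1 semitone = F1.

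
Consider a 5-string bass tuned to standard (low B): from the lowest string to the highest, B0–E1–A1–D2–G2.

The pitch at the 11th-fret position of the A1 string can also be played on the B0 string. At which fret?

Fret 11 on A1 is MIDI 33 + 11 = 44 (G♯2). On the B0 string (open MIDI 23), that pitch is 44 − 23 = fret 21.

21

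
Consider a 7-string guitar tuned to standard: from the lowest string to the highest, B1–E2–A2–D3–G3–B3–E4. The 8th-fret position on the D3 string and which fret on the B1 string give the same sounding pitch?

23

D3 at fret 8 is D3 + 8 semitones = A#3.
The open B1 string is 15 semitones below the open D3, so the same pitch on the B1 string lies at fret 8 + 15 = 23.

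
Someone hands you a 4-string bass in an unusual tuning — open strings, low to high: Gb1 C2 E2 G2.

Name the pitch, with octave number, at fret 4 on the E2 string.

The open E2 string plus 4 semitones: E–F–Gb–G–Ab.
No B→C boundary is crossed, so the octave stays at 2.
(Equivalently spelled G#2.)

Ab2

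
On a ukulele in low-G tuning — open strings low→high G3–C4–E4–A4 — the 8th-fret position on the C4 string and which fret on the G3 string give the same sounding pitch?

13

Fret 8 on C4 is MIDI 60 + 8 = 68 (G#4). On the G3 string (open MIDI 55), that pitch is 68 − 55 = fret 13.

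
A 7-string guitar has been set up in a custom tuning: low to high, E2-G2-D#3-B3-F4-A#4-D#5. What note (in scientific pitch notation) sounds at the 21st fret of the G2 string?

E4

Each fret is one semitone, so G2 + 21 = E4.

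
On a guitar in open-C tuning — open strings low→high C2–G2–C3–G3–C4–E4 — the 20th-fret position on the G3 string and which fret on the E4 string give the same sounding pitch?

G3 at fret 20 is G3 + 20 semitones = D♯5.
The open E4 string is 9 semitones above the open G3, so the same pitch on the E4 string lies at fret 20 − 9 = 11.

11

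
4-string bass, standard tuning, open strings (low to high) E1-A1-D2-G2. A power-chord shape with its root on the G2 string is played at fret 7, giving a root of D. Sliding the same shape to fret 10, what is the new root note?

F

Moving from fret 7 to fret 10 shifts the root by 3 semitones.
D up 3 semitones is F.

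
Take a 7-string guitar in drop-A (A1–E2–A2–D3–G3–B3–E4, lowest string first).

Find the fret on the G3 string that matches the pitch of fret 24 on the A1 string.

Fret 24 on A1 is MIDI 33 + 24 = 57 (A3). On the G3 string (open MIDI 55), that pitch is 57 − 55 = fret 2.

2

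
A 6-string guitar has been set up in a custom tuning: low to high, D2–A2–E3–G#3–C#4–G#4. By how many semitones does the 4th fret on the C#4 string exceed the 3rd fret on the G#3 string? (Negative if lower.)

C#4 at fret 4 → F4 (MIDI 65); G#3 at fret 3 → B3 (MIDI 59).
65 − 59 = 6, so the two pitches are 6 semitones apart.

6 semitones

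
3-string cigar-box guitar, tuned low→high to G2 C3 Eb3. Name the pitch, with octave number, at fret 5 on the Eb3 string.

Eb3 is MIDI 51. Adding 5 gives 56, which is Ab3.

Ab3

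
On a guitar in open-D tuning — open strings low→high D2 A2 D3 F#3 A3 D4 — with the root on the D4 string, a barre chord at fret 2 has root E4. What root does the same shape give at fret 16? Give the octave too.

F#5

Moving from fret 2 to fret 16 shifts the root by 14 semitones.
E4 up 14 semitones is F#5.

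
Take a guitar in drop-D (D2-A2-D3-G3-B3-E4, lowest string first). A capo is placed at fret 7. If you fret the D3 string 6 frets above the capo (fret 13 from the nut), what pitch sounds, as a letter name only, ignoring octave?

The capo raises the open D3 by 7 semitones to A3; fretting 6 more gives D3 + 7 + 6 = D3 + 13 semitones, landing on D#.
(Also written Eb.)

D#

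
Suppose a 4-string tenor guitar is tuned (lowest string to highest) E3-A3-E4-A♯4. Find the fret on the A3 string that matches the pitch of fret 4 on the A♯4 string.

17

Fret 4 on A♯4 is MIDI 70 + 4 = 74 (D5). On the A3 string (open MIDI 57), that pitch is 74 − 57 = fret 17.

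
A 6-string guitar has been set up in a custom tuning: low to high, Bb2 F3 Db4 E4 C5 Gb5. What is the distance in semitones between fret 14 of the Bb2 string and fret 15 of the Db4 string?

Bb2 at fret 14 → C4 (MIDI 60); Db4 at fret 15 → E5 (MIDI 76).
60 − 76 = -16, so the two pitches are 16 semitones apart, with E5 the higher.

16 semitones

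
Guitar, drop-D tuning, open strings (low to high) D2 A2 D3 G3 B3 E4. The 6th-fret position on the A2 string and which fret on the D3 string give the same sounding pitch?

A2 at fret 6 is A2 + 6 semitones = D#3.
The open D3 string is 5 semitones above the open A2, so the same pitch on the D3 string lies at fret 6 − 5 = 1.

1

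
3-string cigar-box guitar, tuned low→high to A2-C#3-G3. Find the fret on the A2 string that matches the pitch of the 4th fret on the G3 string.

14

Fret 4 on G3 is MIDI 55 + 4 = 59 (B3). On the A2 string (open MIDI 45), that pitch is 59 − 45 = fret 14.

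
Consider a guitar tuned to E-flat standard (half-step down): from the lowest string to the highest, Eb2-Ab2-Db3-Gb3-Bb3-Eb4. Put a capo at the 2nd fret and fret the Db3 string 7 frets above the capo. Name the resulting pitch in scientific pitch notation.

The capo raises the open Db3 by 2 semitones to Eb3; fretting 7 more gives Db3 + 2 + 7 = Db3 + 9 semitones = Bb3.

Bb3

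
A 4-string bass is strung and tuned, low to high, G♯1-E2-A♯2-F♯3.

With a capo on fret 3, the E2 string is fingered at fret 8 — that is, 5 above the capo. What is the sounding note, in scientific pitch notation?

The capo raises the open E2 by 3 semitones to G2; fretting 5 more gives E2 + 3 + 5 = E2 + 8 semitones = C3.

C3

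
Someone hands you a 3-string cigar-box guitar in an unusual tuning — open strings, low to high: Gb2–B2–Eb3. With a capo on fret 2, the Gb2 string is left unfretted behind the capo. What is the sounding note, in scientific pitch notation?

The capo raises the open Gb2 by 2 semitones to Ab2; fretting 0 more gives Gb2 + 2 + 0 = Gb2 + 2 semitones = Ab2.

Ab2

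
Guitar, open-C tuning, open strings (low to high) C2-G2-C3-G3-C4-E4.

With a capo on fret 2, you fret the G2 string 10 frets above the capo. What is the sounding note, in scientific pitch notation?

The capo raises the open G2 by 2 semitones to A2; fretting 10 more gives G2 + 2 + 10 = G2 + 12 semitones = G3.

G3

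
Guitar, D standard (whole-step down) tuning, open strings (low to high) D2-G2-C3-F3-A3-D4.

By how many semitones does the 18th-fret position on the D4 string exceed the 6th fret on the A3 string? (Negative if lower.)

17 semitones

D4 at fret 18 → G#5 (MIDI 80); A3 at fret 6 → D#4 (MIDI 63).
80 − 63 = 17, so the two pitches are 17 semitones apart.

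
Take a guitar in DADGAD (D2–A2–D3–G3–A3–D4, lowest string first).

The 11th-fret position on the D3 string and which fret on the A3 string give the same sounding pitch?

4

Fret 11 on D3 is MIDI 50 + 11 = 61 (C♯4). On the A3 string (open MIDI 57), that pitch is 61 − 57 = fret 4.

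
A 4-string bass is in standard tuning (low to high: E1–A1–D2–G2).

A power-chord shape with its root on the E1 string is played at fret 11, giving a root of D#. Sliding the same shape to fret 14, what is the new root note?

Moving from fret 11 to fret 14 shifts the root by 3 semitones.
D# up 3 semitones is F#.

F#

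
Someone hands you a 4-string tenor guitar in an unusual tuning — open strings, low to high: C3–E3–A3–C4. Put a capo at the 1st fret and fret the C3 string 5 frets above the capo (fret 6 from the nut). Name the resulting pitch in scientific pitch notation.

Gb3

The capo raises the open C3 by 1 semitone to Db3; fretting 5 more gives C3 + 1 + 5 = C3 + 6 semitones = Gb3.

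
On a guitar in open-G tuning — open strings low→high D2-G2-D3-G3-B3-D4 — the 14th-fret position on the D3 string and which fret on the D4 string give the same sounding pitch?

2

D3 at fret 14 is D3 + 14 semitones = E4.
The open D4 string is 12 semitones above the open D3, so the same pitch on the D4 string lies at fret 14 − 12 = 2.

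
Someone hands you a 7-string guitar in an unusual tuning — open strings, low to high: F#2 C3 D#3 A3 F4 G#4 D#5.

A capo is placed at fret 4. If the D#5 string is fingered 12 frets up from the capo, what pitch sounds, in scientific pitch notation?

The capo raises the open D#5 by 4 semitones to G5; fretting 12 more gives D#5 + 4 + 12 = D#5 + 16 semitones = G6.

G6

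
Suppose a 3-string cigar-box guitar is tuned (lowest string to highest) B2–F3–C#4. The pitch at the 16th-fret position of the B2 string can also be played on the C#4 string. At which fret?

Fret 16 on B2 is MIDI 47 + 16 = 63 (D#4). On the C#4 string (open MIDI 61), that pitch is 63 − 61 = fret 2.

2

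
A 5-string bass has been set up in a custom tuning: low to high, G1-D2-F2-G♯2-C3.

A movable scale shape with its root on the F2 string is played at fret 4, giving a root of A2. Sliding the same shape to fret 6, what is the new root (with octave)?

Moving from fret 4 to fret 6 shifts the root by 2 semitones.
A2 up 2 semitones is B2.

B2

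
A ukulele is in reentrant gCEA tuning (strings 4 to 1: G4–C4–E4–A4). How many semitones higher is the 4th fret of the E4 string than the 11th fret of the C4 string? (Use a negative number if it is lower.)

E4 at fret 4 → G♯4 (MIDI 68); C4 at fret 11 → B4 (MIDI 71).
68 − 71 = -3, so the two pitches are 3 semitones apart.

-3 semitones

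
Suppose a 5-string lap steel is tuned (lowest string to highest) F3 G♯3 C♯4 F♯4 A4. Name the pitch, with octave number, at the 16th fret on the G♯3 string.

Each fret is one semitone, so G♯3 + 16 = C5.

C5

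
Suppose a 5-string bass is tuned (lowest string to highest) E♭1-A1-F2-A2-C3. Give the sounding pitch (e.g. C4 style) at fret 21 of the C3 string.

A4

Each fret is one semitone, so C3 + 21 = A4.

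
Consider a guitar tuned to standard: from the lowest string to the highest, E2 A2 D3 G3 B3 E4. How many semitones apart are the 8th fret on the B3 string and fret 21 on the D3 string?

B3 at fret 8 → G4 (MIDI 67); D3 at fret 21 → B4 (MIDI 71).
67 − 71 = -4, so the two pitches are 4 semitones apart, with B4 the higher.

4 semitones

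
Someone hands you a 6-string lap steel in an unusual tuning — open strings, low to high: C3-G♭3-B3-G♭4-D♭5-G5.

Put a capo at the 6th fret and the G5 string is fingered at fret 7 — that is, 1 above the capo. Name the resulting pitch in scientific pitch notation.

D6

The capo raises the open G5 by 6 semitones to D♭6; fretting 1 more gives G5 + 6 + 1 = G5 + 7 semitones = D6.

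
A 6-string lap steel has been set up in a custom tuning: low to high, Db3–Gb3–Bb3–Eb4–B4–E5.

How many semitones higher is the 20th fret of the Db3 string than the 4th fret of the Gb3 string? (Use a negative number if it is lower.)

11 semitones

Db3 at fret 20 → A4 (MIDI 69); Gb3 at fret 4 → Bb3 (MIDI 58).
69 − 58 = 11, so the two pitches are 11 semitones apart.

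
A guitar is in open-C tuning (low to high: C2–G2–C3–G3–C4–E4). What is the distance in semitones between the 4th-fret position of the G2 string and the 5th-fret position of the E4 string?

22 semitones

G2 at fret 4 → B2 (MIDI 47); E4 at fret 5 → A4 (MIDI 69).
47 − 69 = -22, so the two pitches are 22 semitones apart, with A4 the higher.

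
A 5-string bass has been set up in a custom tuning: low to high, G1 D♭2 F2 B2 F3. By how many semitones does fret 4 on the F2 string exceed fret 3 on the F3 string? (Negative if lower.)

-11 semitones

F2 at fret 4 → A2 (MIDI 45); F3 at fret 3 → A♭3 (MIDI 56).
45 − 56 = -11, so the two pitches are 11 semitones apart.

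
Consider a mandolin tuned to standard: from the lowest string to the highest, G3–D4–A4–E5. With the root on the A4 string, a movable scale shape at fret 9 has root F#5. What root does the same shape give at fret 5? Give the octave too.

Moving from fret 9 to fret 5 shifts the root by -4 semitones.
F#5 down 4 semitones is D5.

D5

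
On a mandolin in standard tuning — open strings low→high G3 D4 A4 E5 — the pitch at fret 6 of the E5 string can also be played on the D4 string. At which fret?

20

Fret 6 on E5 is MIDI 76 + 6 = 82 (A#5). On the D4 string (open MIDI 62), that pitch is 82 − 62 = fret 20.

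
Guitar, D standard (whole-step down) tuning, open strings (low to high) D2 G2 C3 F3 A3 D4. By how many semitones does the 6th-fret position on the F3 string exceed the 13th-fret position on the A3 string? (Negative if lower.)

F3 at fret 6 → B3 (MIDI 59); A3 at fret 13 → A#4 (MIDI 70).
59 − 70 = -11, so the two pitches are 11 semitones apart.

-11 semitones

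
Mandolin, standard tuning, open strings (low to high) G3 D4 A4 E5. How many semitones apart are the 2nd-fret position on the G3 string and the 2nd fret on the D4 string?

7 semitones

G3 at fret 2 → A3 (MIDI 57); D4 at fret 2 → E4 (MIDI 64).
57 − 64 = -7, so the two pitches are 7 semitones apart, with E4 the higher.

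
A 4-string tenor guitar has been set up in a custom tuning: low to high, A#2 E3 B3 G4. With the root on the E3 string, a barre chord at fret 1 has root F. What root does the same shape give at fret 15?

G

Moving from fret 1 to fret 15 shifts the root by 14 semitones.
F up 14 semitones is G.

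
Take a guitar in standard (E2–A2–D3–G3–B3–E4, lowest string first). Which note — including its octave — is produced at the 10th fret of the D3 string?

C4

D3 is MIDI 50. Adding 10 gives 60, which is C4.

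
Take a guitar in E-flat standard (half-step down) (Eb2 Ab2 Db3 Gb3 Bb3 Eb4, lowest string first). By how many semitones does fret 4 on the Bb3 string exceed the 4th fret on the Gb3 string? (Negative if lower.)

4 semitones

Bb3 at fret 4 → D4 (MIDI 62); Gb3 at fret 4 → Bb3 (MIDI 58).
62 − 58 = 4, so the two pitches are 4 semitones apart.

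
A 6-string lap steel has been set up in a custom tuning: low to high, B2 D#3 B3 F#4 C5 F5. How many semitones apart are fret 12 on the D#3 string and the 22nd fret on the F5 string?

36 semitones

D#3 at fret 12 → D#4 (MIDI 63); F5 at fret 22 → D#7 (MIDI 99).
63 − 99 = -36, so the two pitches are 36 semitones apart, with D#7 the higher.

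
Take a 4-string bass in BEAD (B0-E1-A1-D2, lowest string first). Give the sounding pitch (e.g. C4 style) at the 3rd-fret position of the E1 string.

E1 is MIDI 28. Adding 3 gives 31, which is G1.

G1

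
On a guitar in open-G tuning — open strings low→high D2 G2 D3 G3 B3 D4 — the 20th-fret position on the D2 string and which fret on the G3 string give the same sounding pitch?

D2 at fret 20 is D2 + 20 semitones = A♯3.
The open G3 string is 17 semitones above the open D2, so the same pitch on the G3 string lies at fret 20 − 17 = 3.

3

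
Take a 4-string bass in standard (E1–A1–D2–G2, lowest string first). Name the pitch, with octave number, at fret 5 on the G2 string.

The open G2 string plus 5 semitones: G–G#–A–A#–B–C.
The walk passes from B into C once, so the octave number goes from 2 to 3.

C3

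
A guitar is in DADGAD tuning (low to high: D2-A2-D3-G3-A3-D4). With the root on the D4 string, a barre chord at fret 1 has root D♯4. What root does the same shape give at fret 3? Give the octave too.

F4

Moving from fret 1 to fret 3 shifts the root by 2 semitones.
D♯4 up 2 semitones is F4.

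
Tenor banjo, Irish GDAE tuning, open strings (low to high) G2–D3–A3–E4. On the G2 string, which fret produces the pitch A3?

A3 is 14 semitones above the open G2 (G–G#–A–A#–…–G–G#–A), so it sits at fret 14.

14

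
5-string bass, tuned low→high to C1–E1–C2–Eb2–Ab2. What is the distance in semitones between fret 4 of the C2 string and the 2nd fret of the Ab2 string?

C2 at fret 4 → E2 (MIDI 40); Ab2 at fret 2 → Bb2 (MIDI 46).
40 − 46 = -6, so the two pitches are 6 semitones apart, with Bb2 the higher.

6 semitones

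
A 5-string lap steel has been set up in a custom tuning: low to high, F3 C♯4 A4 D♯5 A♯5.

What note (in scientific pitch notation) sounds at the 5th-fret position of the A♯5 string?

D♯6

A♯5 is MIDI 82. Adding 5 gives 87, which is D♯6.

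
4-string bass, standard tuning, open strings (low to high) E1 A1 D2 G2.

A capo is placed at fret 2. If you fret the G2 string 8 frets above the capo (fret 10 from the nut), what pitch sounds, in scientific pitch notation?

The capo raises the open G2 by 2 semitones to A2; fretting 8 more gives G2 + 2 + 8 = G2 + 10 semitones = F3.

F3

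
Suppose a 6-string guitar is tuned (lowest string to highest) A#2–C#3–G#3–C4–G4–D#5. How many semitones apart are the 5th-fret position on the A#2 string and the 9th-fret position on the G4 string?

A#2 at fret 5 → D#3 (MIDI 51); G4 at fret 9 → E5 (MIDI 76).
51 − 76 = -25, so the two pitches are 25 semitones apart, with E5 the higher.

25 semitones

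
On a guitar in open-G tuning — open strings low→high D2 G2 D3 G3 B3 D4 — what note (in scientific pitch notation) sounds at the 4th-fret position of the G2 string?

B2

Each fret is one semitone, so G2 + 4 = B2.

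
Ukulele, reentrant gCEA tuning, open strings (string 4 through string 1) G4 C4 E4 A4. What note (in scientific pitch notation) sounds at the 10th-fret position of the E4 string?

Each fret is one semitone, so E4 + 10 = D5.

D5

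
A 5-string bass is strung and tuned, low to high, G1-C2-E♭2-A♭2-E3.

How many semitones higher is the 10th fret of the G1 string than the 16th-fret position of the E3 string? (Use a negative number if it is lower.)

-27 semitones

G1 at fret 10 → F2 (MIDI 41); E3 at fret 16 → A♭4 (MIDI 68).
41 − 68 = -27, so the two pitches are 27 semitones apart.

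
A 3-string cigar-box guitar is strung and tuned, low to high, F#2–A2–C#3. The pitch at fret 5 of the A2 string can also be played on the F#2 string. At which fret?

A2 at fret 5 is A2 + 5 semitones = D3.
The open F#2 string is 3 semitones below the open A2, so the same pitch on the F#2 string lies at fret 5 + 3 = 8.

8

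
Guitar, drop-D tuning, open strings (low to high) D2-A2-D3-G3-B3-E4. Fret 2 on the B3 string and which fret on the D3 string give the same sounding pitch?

B3 at fret 2 is B3 + 2 semitones = C#4.
The open D3 string is 9 semitones below the open B3, so the same pitch on the D3 string lies at fret 2 + 9 = 11.

11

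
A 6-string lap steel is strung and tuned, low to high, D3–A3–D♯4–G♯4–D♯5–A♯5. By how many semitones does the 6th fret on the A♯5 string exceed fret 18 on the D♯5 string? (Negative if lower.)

A♯5 at fret 6 → E6 (MIDI 88); D♯5 at fret 18 → A6 (MIDI 93).
88 − 93 = -5, so the two pitches are 5 semitones apart.

-5 semitones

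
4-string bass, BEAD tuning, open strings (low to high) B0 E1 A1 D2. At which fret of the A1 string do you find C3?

15

C3 is 15 semitones above the open A1 (A–A#–B–C–…–A#–B–C), so it sits at fret 15.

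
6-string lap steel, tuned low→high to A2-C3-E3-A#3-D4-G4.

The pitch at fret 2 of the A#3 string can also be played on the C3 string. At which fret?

Fret 2 on A#3 is MIDI 58 + 2 = 60 (C4). On the C3 string (open MIDI 48), that pitch is 60 − 48 = fret 12.

12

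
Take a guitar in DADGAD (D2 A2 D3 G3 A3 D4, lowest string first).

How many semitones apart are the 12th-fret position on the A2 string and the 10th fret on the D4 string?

A2 at fret 12 → A3 (MIDI 57); D4 at fret 10 → C5 (MIDI 72).
57 − 72 = -15, so the two pitches are 15 semitones apart, with C5 the higher.

15 semitones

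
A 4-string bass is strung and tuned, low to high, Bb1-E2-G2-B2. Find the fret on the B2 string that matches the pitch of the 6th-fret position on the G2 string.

2

G2 at fret 6 is G2 + 6 semitones = Db3.
The open B2 string is 4 semitones above the open G2, so the same pitch on the B2 string lies at fret 6 − 4 = 2.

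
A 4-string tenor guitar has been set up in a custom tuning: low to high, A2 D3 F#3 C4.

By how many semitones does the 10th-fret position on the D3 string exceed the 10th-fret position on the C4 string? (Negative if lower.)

D3 at fret 10 → C4 (MIDI 60); C4 at fret 10 → A#4 (MIDI 70).
60 − 70 = -10, so the two pitches are 10 semitones apart.

-10 semitones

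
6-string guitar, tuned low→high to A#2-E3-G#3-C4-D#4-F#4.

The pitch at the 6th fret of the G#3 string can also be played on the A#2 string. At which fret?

Fret 6 on G#3 is MIDI 56 + 6 = 62 (D4). On the A#2 string (open MIDI 46), that pitch is 62 − 46 = fret 16.

16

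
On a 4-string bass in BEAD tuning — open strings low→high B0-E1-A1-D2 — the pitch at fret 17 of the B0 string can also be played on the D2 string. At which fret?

2

B0 at fret 17 is B0 + 17 semitones = E2.
The open D2 string is 15 semitones above the open B0, so the same pitch on the D2 string lies at fret 17 − 15 = 2.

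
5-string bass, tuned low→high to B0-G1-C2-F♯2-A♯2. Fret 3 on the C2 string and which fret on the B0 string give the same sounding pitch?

16

Fret 3 on C2 is MIDI 36 + 3 = 39 (D♯2). On the B0 string (open MIDI 23), that pitch is 39 − 23 = fret 16.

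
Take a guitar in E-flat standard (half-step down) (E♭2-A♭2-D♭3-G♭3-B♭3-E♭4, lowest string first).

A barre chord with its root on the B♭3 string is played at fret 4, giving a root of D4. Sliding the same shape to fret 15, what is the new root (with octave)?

D♭5

Moving from fret 4 to fret 15 shifts the root by 11 semitones.
D4 up 11 semitones is D♭5.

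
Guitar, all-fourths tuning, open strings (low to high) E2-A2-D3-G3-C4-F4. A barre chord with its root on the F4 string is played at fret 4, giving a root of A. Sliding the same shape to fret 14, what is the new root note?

Moving from fret 4 to fret 14 shifts the root by 10 semitones.
A up 10 semitones is G.

G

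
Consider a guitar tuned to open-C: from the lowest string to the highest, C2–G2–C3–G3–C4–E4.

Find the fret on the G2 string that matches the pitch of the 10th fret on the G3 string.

Fret 10 on G3 is MIDI 55 + 10 = 65 (F4). On the G2 string (open MIDI 43), that pitch is 65 − 43 = fret 22.

22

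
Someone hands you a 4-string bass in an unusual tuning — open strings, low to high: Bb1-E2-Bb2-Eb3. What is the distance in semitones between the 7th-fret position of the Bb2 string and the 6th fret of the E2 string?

Bb2 at fret 7 → F3 (MIDI 53); E2 at fret 6 → Bb2 (MIDI 46).
53 − 46 = 7, so the two pitches are 7 semitones apart, with F3 the higher.

7 semitones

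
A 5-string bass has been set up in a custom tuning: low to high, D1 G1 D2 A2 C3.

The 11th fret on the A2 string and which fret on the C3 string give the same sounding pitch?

A2 at fret 11 is A2 + 11 semitones = G#3.
The open C3 string is 3 semitones above the open A2, so the same pitch on the C3 string lies at fret 11 − 3 = 8.

8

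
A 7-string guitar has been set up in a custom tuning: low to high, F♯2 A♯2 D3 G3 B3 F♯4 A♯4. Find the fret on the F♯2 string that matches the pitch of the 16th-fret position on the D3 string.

Fret 16 on D3 is MIDI 50 + 16 = 66 (F♯4). On the F♯2 string (open MIDI 42), that pitch is 66 − 42 = fret 24.

24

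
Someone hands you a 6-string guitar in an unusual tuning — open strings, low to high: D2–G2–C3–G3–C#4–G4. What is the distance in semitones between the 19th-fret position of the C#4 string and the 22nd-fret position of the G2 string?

C#4 at fret 19 → G#5 (MIDI 80); G2 at fret 22 → F4 (MIDI 65).
80 − 65 = 15, so the two pitches are 15 semitones apart, with G#5 the higher.

15 semitones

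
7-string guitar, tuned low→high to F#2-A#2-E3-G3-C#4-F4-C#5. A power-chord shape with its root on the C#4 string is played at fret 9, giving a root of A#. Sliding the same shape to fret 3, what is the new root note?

E

Moving from fret 9 to fret 3 shifts the root by -6 semitones.
A# down 6 semitones is E.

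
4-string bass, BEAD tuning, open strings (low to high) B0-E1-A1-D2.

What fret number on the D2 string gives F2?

F2 is 3 semitones above the open D2 (D–D#–E–F), so it sits at fret 3.

3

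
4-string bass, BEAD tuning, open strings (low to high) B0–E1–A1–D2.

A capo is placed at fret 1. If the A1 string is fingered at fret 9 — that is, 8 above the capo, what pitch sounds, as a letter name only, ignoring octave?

The capo raises the open A1 by 1 semitone to A#1; fretting 8 more gives A1 + 1 + 8 = A1 + 9 semitones, landing on F#.

F#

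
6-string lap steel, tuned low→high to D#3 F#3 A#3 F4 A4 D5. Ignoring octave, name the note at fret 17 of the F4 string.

The open F4 string plus 17 semitones: F–F#–G–G#–…–G#–A–A#.
(Equivalently spelled Bb.)

A#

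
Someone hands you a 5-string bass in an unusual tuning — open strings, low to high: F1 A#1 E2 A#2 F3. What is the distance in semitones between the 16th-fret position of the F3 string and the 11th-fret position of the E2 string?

18 semitones

F3 at fret 16 → A4 (MIDI 69); E2 at fret 11 → D#3 (MIDI 51).
69 − 51 = 18, so the two pitches are 18 semitones apart, with A4 the higher.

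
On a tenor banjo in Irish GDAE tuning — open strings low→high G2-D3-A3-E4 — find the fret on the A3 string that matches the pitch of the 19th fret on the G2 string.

5

G2 at fret 19 is G2 + 19 semitones = D4.
The open A3 string is 14 semitones above the open G2, so the same pitch on the A3 string lies at fret 19 − 14 = 5.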